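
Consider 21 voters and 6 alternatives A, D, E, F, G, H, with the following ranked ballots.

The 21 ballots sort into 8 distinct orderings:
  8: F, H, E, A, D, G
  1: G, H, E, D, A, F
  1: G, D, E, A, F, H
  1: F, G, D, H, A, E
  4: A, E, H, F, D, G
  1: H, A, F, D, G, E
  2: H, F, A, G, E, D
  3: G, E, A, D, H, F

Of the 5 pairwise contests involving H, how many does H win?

5

H against each rival (21 voters):
H vs A: H is ranked higher on 8+1+1+1+2 = 13 ballots, A on 8. H wins 13–8.
H–D: H 16–5.
H vs E: 8+1+1+1+2 = 13 for H, 8 for E — H by 13–8.
H–F: H 11–10.
H vs G: H is ranked higher on 8+4+1+2 = 15 ballots, G on 6. H wins 15–6.
H beats A, D, E, F, G — 5 pairwise wins.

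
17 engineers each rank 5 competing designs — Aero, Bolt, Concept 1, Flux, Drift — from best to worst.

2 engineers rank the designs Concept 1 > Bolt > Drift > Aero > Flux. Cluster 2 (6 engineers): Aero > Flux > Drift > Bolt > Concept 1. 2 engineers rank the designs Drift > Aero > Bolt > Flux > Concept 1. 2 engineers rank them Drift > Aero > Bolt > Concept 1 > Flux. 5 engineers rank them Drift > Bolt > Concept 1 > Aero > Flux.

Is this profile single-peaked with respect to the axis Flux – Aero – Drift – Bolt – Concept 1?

Axis positions: Flux=1, Aero=2, Drift=3, Bolt=4, Concept 1=5.
Cluster 1 (peak Concept 1 at position 5): ranking walks positions 5-4-3-2-1, expanding outward from the peak — single-peaked.
Cluster 2 (peak Aero at position 2): ranking walks positions 2-1-3-4-5, expanding outward from the peak — single-peaked.
Cluster 3 (peak Drift at position 3): ranking walks positions 3-2-4-1-5, expanding outward from the peak — single-peaked.
Cluster 4 (peak Drift at position 3): ranking walks positions 3-2-4-5-1, expanding outward from the peak — single-peaked.
Cluster 5 (peak Drift at position 3): ranking walks positions 3-4-5-2-1, expanding outward from the peak — single-peaked.
Every ranking is single-peaked on this axis.

yes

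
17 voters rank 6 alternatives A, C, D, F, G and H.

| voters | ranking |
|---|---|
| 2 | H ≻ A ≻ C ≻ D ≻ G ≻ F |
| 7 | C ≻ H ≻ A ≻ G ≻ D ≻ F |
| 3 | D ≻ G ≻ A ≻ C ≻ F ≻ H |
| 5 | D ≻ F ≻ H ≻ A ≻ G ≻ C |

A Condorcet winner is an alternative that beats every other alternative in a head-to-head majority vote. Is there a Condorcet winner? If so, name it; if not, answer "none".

none

Check each pair by majority over 17 ballots:
A–C: A 10–7.
A–D: A 9–8.
A vs F: A, 12–5.
A–G: A 14–3.
A vs H: H, 14–3.
C vs D: C, 9–8.
C vs F: C wins 12–5.
C vs G: C, 9–8.
C–H: C 10–7.
D vs F: D wins 17–0.
D vs G: D wins 10–7.
D vs H: H wins 9–8.
F–G: G 12–5.
F–H: H 9–8.
G vs H: H wins 14–3.
No alternative is unbeaten: A loses to H; C loses to A; D loses to A; F loses to A; G loses to A; H loses to C. In particular A beats C beats H beats A is a majority cycle — no Condorcet winner exists.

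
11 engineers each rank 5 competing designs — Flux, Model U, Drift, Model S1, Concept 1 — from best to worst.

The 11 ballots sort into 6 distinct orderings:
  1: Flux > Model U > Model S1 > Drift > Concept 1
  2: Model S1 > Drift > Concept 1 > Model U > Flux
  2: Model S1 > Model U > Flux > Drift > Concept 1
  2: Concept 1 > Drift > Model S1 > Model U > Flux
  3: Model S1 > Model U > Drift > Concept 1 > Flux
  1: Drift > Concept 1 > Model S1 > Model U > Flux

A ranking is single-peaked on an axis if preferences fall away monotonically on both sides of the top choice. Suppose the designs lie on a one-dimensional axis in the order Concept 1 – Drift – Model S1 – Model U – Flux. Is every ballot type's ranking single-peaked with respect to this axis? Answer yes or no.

yes

Axis positions: Concept 1=1, Drift=2, Model S1=3, Model U=4, Flux=5.
Ballot type 1 (peak Flux at position 5): ranking walks positions 5-4-3-2-1, expanding outward from the peak — single-peaked.
Ballot type 2 (peak Model S1 at position 3): ranking walks positions 3-2-1-4-5, expanding outward from the peak — single-peaked.
Ballot type 3 (peak Model S1 at position 3): ranking walks positions 3-4-5-2-1, expanding outward from the peak — single-peaked.
Ballot type 4 (peak Concept 1 at position 1): ranking walks positions 1-2-3-4-5, expanding outward from the peak — single-peaked.
Ballot type 5 (peak Model S1 at position 3): ranking walks positions 3-4-2-1-5, expanding outward from the peak — single-peaked.
Ballot type 6 (peak Drift at position 2): ranking walks positions 2-1-3-4-5, expanding outward from the peak — single-peaked.
Every ranking is single-peaked on this axis.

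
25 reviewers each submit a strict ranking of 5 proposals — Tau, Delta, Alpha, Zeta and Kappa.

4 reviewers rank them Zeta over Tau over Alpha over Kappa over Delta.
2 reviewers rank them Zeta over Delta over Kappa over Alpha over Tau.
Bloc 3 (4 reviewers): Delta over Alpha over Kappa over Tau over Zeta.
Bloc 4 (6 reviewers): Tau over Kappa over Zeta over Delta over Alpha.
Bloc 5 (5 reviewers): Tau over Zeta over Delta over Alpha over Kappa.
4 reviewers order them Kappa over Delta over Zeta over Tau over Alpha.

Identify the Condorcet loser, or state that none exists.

Head-to-head results (25 reviewers):
Tau vs Delta: Tau is ranked higher on 4+6+5 = 15 ballots, Delta on 10. Tau wins 15–10.
Tau vs Alpha: Tau, 19–6.
Tau vs Zeta: Tau, 15–10.
Tau vs Kappa: 15 to 10, Tau.
Delta vs Alpha: Delta preferred on 2+4+6+5+4 = 21 ballots; Delta wins 21–4.
Delta–Zeta: Zeta 17–8.
Delta–Kappa: Kappa 14–11.
Alpha vs Zeta: 4 for Alpha, 21 for Zeta — Zeta by 21–4.
Alpha vs Kappa: Alpha, 13–12.
Zeta vs Kappa: Kappa wins 14–11.
Each project has at least one pairwise win (Tau beats Delta; Delta beats Alpha; Alpha beats Kappa; Zeta beats Delta; Kappa beats Delta) — no Condorcet loser.

none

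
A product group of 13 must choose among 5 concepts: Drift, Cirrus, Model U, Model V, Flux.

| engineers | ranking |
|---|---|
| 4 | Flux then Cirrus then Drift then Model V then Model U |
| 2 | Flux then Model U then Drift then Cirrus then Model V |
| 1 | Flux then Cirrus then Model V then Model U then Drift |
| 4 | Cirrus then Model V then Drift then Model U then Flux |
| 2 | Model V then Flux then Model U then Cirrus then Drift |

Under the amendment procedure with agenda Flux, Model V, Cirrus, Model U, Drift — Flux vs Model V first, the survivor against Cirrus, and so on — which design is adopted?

Flux

Round 1: Flux vs Model V — 7–6, Flux advances.
Round 2: Flux vs Cirrus — 9–4, Flux advances.
Round 3: Flux vs Model U — 9–4, Flux advances.
Round 4: Flux vs Drift — 9–4, Flux advances.
Flux survives the agenda.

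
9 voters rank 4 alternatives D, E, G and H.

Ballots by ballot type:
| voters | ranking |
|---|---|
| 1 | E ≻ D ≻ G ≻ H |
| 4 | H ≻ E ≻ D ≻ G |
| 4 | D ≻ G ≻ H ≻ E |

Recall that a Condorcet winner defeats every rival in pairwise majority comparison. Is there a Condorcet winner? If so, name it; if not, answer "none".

none

Head-to-head results (9 voters):
D vs E: E, 5–4.
D vs G: D, 9–0.
D–H: D 5–4.
E vs G: E, 5–4.
E vs H: H wins 8–1.
G–H: G 5–4.
No alternative is unbeaten: D loses to E; E loses to H; G loses to D; H loses to D. In particular D → H → E → D is a majority cycle — no Condorcet winner exists.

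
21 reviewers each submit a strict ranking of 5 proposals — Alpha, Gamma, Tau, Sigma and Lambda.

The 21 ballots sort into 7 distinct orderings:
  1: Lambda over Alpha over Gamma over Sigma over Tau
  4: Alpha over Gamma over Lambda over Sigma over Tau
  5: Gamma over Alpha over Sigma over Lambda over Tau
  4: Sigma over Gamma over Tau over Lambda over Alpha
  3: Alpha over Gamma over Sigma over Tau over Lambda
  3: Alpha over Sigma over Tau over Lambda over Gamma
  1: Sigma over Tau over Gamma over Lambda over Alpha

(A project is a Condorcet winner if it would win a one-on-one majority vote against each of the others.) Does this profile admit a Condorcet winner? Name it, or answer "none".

Alpha

Check each pair by majority over 21 ballots:
Alpha vs Gamma: 1+4+3+3 = 11 for Alpha, 10 for Gamma — Alpha by 11–10.
Alpha vs Tau: Alpha is ranked higher on 1+4+5+3+3 = 16 ballots, Tau on 5. Alpha wins 16–5.
Alpha vs Sigma: 16 to 5, Alpha.
Alpha vs Lambda: Alpha preferred on 4+5+3+3 = 15 ballots; Alpha wins 15–6.
Gamma vs Tau: Gamma preferred on 1+4+5+4+3 = 17 ballots; Gamma wins 17–4.
Gamma vs Sigma: 13 to 8, Gamma.
Gamma vs Lambda: 17 to 4, Gamma.
Tau vs Sigma: 0 to 21, Sigma.
Tau vs Lambda: Tau preferred on 4+3+3+1 = 11 ballots; Tau wins 11–10.
Sigma vs Lambda: 5+4+3+3+1 = 16 for Sigma, 5 for Lambda — Sigma by 16–5.
Alpha defeats every rival head-to-head and is the Condorcet winner.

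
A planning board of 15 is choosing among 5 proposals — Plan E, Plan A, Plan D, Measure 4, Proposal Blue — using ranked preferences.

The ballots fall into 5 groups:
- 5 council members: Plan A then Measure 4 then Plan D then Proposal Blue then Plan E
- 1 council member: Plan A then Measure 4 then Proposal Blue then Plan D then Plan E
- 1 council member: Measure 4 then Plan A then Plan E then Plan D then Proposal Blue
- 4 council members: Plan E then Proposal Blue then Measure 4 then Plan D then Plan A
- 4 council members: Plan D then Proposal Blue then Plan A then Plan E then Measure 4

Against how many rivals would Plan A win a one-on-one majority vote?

Plan A against each rival (15 council members):
Plan A vs Plan E: 5+1+1+4 = 11 for Plan A, 4 for Plan E — Plan A by 11–4.
Plan A vs Plan D: 7 to 8, Plan D.
Plan A vs Measure 4: Plan A preferred on 5+1+4 = 10 ballots; Plan A wins 10–5.
Plan A vs Proposal Blue: Proposal Blue, 8–7.
Plan A beats Plan E, Measure 4; loses to Plan D, Proposal Blue — 2 pairwise wins.

2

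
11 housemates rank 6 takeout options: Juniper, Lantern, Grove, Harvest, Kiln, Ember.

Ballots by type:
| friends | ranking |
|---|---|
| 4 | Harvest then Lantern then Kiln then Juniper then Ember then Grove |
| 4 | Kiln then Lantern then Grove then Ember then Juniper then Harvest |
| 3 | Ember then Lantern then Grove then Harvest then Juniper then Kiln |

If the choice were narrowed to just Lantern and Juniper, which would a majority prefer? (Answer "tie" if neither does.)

Lantern

Ballots ranking Lantern above Juniper: 4 + 4 + 3 = 11.
Ballots ranking Juniper above Lantern: 11 − 11 = 0.
Lantern wins the head-to-head 11–0.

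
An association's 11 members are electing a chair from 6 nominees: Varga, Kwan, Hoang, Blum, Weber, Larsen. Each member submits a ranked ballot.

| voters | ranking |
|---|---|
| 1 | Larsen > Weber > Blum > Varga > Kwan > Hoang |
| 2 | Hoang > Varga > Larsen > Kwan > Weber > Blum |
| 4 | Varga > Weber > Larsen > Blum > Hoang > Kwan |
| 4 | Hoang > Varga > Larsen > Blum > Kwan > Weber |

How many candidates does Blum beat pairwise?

1

Blum against each rival (11 voters):
Blum vs Varga: Blum preferred on 1 ballot; Varga wins 10–1.
Blum vs Kwan: Blum, 9–2.
Blum vs Hoang: Hoang wins 6–5.
Blum vs Weber: Blum is ranked higher on 4 ballots, Weber on 7. Weber wins 7–4.
Blum vs Larsen: Larsen, 11–0.
Blum beats Kwan; loses to Varga, Hoang, Weber, Larsen — 1 pairwise win.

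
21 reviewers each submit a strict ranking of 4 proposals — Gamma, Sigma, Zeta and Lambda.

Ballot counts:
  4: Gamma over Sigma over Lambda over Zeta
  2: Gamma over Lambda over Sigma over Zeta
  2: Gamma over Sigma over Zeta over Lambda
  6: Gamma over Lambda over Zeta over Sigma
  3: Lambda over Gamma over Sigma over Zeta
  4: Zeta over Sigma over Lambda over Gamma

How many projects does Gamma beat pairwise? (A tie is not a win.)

3

Gamma against each rival (21 reviewers):
Gamma–Sigma: Gamma 17–4.
Gamma vs Zeta: Gamma preferred on 4+2+2+6+3 = 17 ballots; Gamma wins 17–4.
Gamma vs Lambda: Gamma, 14–7.
Gamma beats Sigma, Zeta, Lambda — 3 pairwise wins.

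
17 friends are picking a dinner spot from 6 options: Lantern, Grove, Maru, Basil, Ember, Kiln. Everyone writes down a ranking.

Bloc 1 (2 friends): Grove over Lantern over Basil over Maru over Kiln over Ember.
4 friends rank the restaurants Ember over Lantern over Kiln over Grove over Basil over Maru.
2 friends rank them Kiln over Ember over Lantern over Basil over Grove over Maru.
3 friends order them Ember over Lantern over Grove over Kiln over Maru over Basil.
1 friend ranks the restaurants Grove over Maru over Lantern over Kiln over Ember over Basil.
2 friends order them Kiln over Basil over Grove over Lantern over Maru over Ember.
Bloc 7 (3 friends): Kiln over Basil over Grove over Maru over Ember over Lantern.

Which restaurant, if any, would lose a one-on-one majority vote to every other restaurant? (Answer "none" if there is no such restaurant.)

Maru

Pairwise majorities:
Lantern–Grove: Lantern 9–8.
Lantern vs Maru: 2+4+2+3+2 = 13 for Lantern, 4 for Maru — Lantern by 13–4.
Lantern vs Basil: 2+4+2+3+1 = 12 for Lantern, 5 for Basil — Lantern by 12–5.
Lantern vs Ember: 2+1+2 = 5 for Lantern, 12 for Ember — Ember by 12–5.
Lantern vs Kiln: Lantern wins 10–7.
Grove vs Maru: Grove preferred on 17 ballots; Grove wins 17–0.
Grove vs Basil: Grove, 10–7.
Grove vs Ember: 8 to 9, Ember.
Grove vs Kiln: Grove preferred on 2+3+1 = 6 ballots; Kiln wins 11–6.
Maru vs Basil: Basil wins 13–4.
Maru vs Ember: 2+1+2+3 = 8 for Maru, 9 for Ember — Ember by 9–8.
Maru–Kiln: Kiln 14–3.
Basil–Ember: Ember 10–7.
Basil vs Kiln: Kiln wins 15–2.
Ember vs Kiln: Kiln wins 10–7.
Only Maru has no wins; Maru is the Condorcet loser.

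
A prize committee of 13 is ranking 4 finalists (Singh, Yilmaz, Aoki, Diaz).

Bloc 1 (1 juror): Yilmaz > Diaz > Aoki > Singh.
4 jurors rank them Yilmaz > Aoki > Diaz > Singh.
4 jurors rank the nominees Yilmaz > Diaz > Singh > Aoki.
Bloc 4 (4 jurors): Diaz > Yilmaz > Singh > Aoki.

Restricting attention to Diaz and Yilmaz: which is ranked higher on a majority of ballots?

Ballots ranking Diaz above Yilmaz: 4.
Ballots ranking Yilmaz above Diaz: 13 − 4 = 9.
Yilmaz wins the head-to-head 9–4.

Yilmaz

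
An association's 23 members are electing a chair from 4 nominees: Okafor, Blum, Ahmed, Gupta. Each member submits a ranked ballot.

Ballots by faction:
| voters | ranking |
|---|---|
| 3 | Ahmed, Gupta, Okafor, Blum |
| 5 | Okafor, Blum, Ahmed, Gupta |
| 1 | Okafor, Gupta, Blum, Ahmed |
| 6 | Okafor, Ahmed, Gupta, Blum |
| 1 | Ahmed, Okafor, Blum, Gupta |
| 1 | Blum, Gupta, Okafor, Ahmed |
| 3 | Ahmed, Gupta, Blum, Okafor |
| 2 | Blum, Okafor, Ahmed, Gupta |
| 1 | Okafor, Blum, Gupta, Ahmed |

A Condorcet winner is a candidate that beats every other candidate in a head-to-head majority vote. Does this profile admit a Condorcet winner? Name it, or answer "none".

Pairwise majorities:
Okafor vs Blum: Okafor is ranked higher on 3+5+1+6+1+1 = 17 ballots, Blum on 6. Okafor wins 17–6.
Okafor vs Ahmed: 16 to 7, Okafor.
Okafor vs Gupta: Okafor is ranked higher on 5+1+6+1+2+1 = 16 ballots, Gupta on 7. Okafor wins 16–7.
Blum vs Ahmed: 5+1+1+2+1 = 10 for Blum, 13 for Ahmed — Ahmed by 13–10.
Blum vs Gupta: 10 to 13, Gupta.
Ahmed vs Gupta: 20 to 3, Ahmed.
Okafor defeats every rival head-to-head and is the Condorcet winner.

Okafor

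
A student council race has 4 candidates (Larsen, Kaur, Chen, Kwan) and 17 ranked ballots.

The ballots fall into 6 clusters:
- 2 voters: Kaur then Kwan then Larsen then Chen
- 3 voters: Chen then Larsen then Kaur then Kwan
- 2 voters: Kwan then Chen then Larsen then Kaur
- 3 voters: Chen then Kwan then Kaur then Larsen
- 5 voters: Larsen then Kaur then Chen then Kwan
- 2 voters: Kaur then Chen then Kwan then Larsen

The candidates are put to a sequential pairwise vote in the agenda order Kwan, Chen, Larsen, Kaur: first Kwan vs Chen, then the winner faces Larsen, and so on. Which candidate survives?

Round 1: Kwan vs Chen — 4–13, Chen advances.
Round 2: Chen vs Larsen — 10–7, Chen advances.
Round 3: Chen vs Kaur — 8–9, Kaur advances.
Kaur survives the agenda.

Kaur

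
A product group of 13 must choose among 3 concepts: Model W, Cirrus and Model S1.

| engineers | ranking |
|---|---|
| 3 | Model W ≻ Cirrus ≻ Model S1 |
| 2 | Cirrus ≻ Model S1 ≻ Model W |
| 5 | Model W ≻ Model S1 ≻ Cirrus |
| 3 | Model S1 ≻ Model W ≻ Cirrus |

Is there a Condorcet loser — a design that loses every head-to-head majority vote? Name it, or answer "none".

Cirrus

Pairwise majorities:
Model W vs Cirrus: Model W wins 11–2.
Model W vs Model S1: 8 to 5, Model W.
Cirrus vs Model S1: Cirrus preferred on 3+2 = 5 ballots; Model S1 wins 8–5.
Cirrus loses to every other design — it is the Condorcet loser.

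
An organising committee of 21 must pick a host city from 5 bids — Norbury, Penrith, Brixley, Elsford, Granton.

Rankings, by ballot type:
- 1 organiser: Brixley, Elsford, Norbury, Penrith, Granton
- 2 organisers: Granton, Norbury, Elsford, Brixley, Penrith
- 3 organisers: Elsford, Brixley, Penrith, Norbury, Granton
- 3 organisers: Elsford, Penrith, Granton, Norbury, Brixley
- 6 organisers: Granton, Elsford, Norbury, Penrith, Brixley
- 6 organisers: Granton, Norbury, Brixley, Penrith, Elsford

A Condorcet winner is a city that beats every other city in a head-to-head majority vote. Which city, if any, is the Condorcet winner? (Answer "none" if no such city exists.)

Check each pair by majority over 21 ballots:
Norbury vs Penrith: 1+2+6+6 = 15 for Norbury, 6 for Penrith — Norbury by 15–6.
Norbury vs Brixley: 2+3+6+6 = 17 for Norbury, 4 for Brixley — Norbury by 17–4.
Norbury vs Elsford: Norbury is ranked higher on 2+6 = 8 ballots, Elsford on 13. Elsford wins 13–8.
Norbury vs Granton: Norbury preferred on 1+3 = 4 ballots; Granton wins 17–4.
Penrith vs Brixley: Penrith is ranked higher on 3+6 = 9 ballots, Brixley on 12. Brixley wins 12–9.
Penrith vs Elsford: 6 for Penrith, 15 for Elsford — Elsford by 15–6.
Penrith vs Granton: Penrith preferred on 1+3+3 = 7 ballots; Granton wins 14–7.
Brixley vs Elsford: Brixley is ranked higher on 1+6 = 7 ballots, Elsford on 14. Elsford wins 14–7.
Brixley vs Granton: Brixley is ranked higher on 1+3 = 4 ballots, Granton on 17. Granton wins 17–4.
Elsford vs Granton: Elsford preferred on 1+3+3 = 7 ballots; Granton wins 14–7.
Granton wins every pairwise contest, so Granton is the Condorcet winner.

Granton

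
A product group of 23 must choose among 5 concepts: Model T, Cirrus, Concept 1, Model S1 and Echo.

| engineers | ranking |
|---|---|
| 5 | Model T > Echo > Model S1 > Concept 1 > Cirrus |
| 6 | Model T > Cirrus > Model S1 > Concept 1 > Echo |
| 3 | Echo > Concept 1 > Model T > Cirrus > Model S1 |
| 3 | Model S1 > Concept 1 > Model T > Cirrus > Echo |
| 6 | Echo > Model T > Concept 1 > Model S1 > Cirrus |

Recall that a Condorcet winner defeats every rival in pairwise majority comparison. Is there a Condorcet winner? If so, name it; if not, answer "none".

Model T

Head-to-head results (23 engineers):
Model T vs Cirrus: Model T, 23–0.
Model T vs Concept 1: 5+6+6 = 17 for Model T, 6 for Concept 1 — Model T by 17–6.
Model T vs Model S1: Model T preferred on 5+6+3+6 = 20 ballots; Model T wins 20–3.
Model T vs Echo: 5+6+3 = 14 for Model T, 9 for Echo — Model T by 14–9.
Cirrus vs Concept 1: 6 to 17, Concept 1.
Cirrus vs Model S1: 9 to 14, Model S1.
Cirrus–Echo: Echo 14–9.
Concept 1 vs Model S1: Concept 1 preferred on 3+6 = 9 ballots; Model S1 wins 14–9.
Concept 1 vs Echo: Echo wins 14–9.
Model S1 vs Echo: 9 to 14, Echo.
Model T beats each of Cirrus, Concept 1, Model S1, Echo — Model T is the Condorcet winner.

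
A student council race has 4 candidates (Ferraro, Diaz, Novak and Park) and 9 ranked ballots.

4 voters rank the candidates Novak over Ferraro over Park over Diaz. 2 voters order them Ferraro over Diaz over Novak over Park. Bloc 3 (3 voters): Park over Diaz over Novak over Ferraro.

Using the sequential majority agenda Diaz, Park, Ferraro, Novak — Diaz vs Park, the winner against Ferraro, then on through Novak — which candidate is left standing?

Novak

Round 1: Diaz vs Park — 2–7, Park advances.
Round 2: Park vs Ferraro — 3–6, Ferraro advances.
Round 3: Ferraro vs Novak — 2–7, Novak advances.
The agenda winner is Novak.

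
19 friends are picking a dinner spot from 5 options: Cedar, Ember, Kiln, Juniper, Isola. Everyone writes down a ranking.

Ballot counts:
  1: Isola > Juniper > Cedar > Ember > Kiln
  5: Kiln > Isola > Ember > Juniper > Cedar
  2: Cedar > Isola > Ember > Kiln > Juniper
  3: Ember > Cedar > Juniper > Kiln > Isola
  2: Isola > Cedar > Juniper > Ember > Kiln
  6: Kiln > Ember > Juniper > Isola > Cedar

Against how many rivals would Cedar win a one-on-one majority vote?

0

Cedar against each rival (19 friends):
Cedar vs Ember: 1+2+2 = 5 for Cedar, 14 for Ember — Ember by 14–5.
Cedar vs Kiln: Kiln, 11–8.
Cedar vs Juniper: Cedar is ranked higher on 2+3+2 = 7 ballots, Juniper on 12. Juniper wins 12–7.
Cedar vs Isola: 2+3 = 5 for Cedar, 14 for Isola — Isola by 14–5.
Cedar beats no one; loses to Ember, Kiln, Juniper, Isola — 0 pairwise wins.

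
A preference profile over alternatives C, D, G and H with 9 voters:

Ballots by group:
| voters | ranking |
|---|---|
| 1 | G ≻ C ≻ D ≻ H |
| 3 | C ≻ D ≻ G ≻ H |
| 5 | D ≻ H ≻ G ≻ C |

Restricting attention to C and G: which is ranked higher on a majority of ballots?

G

Ballots ranking C above G: 3.
Ballots ranking G above C: 9 − 3 = 6.
G wins the head-to-head 6–3.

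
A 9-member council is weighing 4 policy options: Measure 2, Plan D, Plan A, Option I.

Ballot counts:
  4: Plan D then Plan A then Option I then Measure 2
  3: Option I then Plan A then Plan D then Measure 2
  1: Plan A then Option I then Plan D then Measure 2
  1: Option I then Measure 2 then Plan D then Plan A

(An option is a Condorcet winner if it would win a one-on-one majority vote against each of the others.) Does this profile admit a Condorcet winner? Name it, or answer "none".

Pairwise majorities:
Measure 2 vs Plan D: 1 for Measure 2, 8 for Plan D — Plan D by 8–1.
Measure 2 vs Plan A: 1 to 8, Plan A.
Measure 2 vs Option I: 0 to 9, Option I.
Plan D vs Plan A: Plan D is ranked higher on 4+1 = 5 ballots, Plan A on 4. Plan D wins 5–4.
Plan D vs Option I: 4 to 5, Option I.
Plan A vs Option I: 4+1 = 5 for Plan A, 4 for Option I — Plan A by 5–4.
Every option loses at least once (Measure 2 loses to Plan D; Plan D loses to Option I; Plan A loses to Plan D; Option I loses to Plan A). The majority relation contains the cycle Plan D → Plan A → Option I → Plan D, so there is no Condorcet winner.

none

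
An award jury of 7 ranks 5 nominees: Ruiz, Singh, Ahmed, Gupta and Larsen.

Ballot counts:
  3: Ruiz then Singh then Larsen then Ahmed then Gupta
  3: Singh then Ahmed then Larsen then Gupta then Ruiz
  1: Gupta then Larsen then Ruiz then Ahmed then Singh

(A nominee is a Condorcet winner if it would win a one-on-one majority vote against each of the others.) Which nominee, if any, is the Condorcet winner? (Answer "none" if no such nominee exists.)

Check each pair by majority over 7 ballots:
Ruiz vs Singh: 4 to 3, Ruiz.
Ruiz vs Ahmed: Ruiz preferred on 3+1 = 4 ballots; Ruiz wins 4–3.
Ruiz vs Gupta: 3 to 4, Gupta.
Ruiz vs Larsen: Ruiz preferred on 3 ballots; Larsen wins 4–3.
Singh vs Ahmed: Singh preferred on 3+3 = 6 ballots; Singh wins 6–1.
Singh vs Gupta: 6 to 1, Singh.
Singh vs Larsen: Singh preferred on 3+3 = 6 ballots; Singh wins 6–1.
Ahmed vs Gupta: 3+3 = 6 for Ahmed, 1 for Gupta — Ahmed by 6–1.
Ahmed vs Larsen: Ahmed preferred on 3 ballots; Larsen wins 4–3.
Gupta vs Larsen: 1 to 6, Larsen.
No nominee is unbeaten: Ruiz loses to Gupta; Singh loses to Ruiz; Ahmed loses to Ruiz; Gupta loses to Singh; Larsen loses to Singh. In particular Ruiz > Singh > Gupta > Ruiz is a majority cycle — no Condorcet winner exists.

none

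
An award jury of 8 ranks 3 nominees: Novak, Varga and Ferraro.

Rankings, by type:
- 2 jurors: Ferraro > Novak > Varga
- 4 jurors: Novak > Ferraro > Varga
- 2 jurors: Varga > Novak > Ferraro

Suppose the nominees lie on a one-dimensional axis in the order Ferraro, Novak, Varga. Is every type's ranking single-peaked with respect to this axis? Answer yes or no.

Axis positions: Ferraro=1, Novak=2, Varga=3.
Type 1 (peak Ferraro at position 1): ranking walks positions 1-2-3, expanding outward from the peak — single-peaked.
Type 2 (peak Novak at position 2): ranking walks positions 2-1-3, expanding outward from the peak — single-peaked.
Type 3 (peak Varga at position 3): ranking walks positions 3-2-1, expanding outward from the peak — single-peaked.
Every ranking is single-peaked on this axis.

yes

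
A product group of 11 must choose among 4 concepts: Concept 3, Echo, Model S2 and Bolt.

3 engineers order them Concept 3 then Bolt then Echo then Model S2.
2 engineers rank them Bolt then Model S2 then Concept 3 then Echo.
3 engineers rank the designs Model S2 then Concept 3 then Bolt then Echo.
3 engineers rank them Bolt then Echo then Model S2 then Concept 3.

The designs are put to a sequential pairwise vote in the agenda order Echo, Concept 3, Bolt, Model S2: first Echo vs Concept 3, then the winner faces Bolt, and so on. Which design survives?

Round 1: Echo vs Concept 3 — 3–8, Concept 3 advances.
Round 2: Concept 3 vs Bolt — 6–5, Concept 3 advances.
Round 3: Concept 3 vs Model S2 — 3–8, Model S2 advances.
The agenda winner is Model S2.

Model S2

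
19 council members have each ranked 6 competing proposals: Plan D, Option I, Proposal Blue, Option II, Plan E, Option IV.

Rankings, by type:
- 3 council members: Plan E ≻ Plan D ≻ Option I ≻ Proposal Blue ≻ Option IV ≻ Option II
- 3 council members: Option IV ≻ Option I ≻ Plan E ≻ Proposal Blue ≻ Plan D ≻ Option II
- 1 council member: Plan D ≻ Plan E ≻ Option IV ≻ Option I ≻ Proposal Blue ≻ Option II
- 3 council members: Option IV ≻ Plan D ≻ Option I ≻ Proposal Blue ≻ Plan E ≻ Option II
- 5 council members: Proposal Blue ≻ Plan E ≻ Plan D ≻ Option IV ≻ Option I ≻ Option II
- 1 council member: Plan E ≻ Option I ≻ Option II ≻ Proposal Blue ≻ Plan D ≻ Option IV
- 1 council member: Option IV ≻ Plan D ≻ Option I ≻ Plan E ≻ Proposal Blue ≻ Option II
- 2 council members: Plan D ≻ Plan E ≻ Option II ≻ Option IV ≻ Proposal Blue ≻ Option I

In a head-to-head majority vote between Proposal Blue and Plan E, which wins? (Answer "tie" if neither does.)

Plan E

Ballots ranking Proposal Blue above Plan E: 3 + 5 = 8.
Ballots ranking Plan E above Proposal Blue: 19 − 8 = 11.
Plan E wins the head-to-head 11–8.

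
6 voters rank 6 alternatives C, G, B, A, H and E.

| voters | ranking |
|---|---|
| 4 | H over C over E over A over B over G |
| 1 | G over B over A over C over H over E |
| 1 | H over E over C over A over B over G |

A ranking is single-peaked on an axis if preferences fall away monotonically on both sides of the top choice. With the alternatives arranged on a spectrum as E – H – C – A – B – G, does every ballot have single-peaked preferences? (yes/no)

yes

Axis positions: E=1, H=2, C=3, A=4, B=5, G=6.
Type 1 (peak H at position 2): ranking walks positions 2-3-1-4-5-6, expanding outward from the peak — single-peaked.
Type 2 (peak G at position 6): ranking walks positions 6-5-4-3-2-1, expanding outward from the peak — single-peaked.
Type 3 (peak H at position 2): ranking walks positions 2-1-3-4-5-6, expanding outward from the peak — single-peaked.
Every ranking is single-peaked on this axis.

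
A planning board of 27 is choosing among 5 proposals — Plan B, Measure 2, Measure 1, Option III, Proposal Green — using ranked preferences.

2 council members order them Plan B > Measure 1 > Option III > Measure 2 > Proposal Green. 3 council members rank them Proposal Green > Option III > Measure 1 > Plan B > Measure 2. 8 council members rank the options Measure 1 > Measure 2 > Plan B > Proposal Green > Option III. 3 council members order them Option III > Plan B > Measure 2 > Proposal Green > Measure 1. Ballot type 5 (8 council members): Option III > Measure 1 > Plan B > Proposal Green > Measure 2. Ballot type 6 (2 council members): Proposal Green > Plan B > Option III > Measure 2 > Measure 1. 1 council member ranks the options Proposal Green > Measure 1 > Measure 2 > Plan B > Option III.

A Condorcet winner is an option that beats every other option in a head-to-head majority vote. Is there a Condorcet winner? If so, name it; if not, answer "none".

none

Head-to-head results (27 council members):
Plan B vs Measure 2: Plan B is ranked higher on 2+3+3+8+2 = 18 ballots, Measure 2 on 9. Plan B wins 18–9.
Plan B–Measure 1: Measure 1 20–7.
Plan B vs Option III: Plan B preferred on 2+8+2+1 = 13 ballots; Option III wins 14–13.
Plan B vs Proposal Green: Plan B, 21–6.
Measure 2 vs Measure 1: Measure 2 preferred on 3+2 = 5 ballots; Measure 1 wins 22–5.
Measure 2 vs Option III: 8+1 = 9 for Measure 2, 18 for Option III — Option III by 18–9.
Measure 2 vs Proposal Green: Proposal Green wins 14–13.
Measure 1 vs Option III: 11 to 16, Option III.
Measure 1 vs Proposal Green: 18 to 9, Measure 1.
Option III–Proposal Green: Proposal Green 14–13.
No option is unbeaten: Plan B loses to Measure 1; Measure 2 loses to Plan B; Measure 1 loses to Option III; Option III loses to Proposal Green; Proposal Green loses to Plan B. In particular Plan B → Proposal Green → Option III → Plan B is a majority cycle — no Condorcet winner exists.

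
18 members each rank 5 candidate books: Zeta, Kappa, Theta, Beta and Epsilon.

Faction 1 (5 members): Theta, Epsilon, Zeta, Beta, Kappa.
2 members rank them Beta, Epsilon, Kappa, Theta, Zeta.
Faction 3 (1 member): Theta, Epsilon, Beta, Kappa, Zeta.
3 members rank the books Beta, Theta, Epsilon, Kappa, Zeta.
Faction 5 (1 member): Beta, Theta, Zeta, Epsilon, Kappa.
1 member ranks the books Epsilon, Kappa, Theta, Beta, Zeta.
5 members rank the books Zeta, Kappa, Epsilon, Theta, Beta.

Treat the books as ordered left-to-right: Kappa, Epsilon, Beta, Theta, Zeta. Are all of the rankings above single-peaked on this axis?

Axis positions: Kappa=1, Epsilon=2, Beta=3, Theta=4, Zeta=5.
Faction 1: ranking walks positions 4-2-5-3-1; Epsilon is ranked above Beta even though Beta lies between Epsilon and the peak Theta on the axis — preferences dip and rise again. Not single-peaked.
Faction 2 (peak Beta at position 3): ranking walks positions 3-2-1-4-5, expanding outward from the peak — single-peaked.
Faction 3: ranking walks positions 4-2-3-1-5; Epsilon is ranked above Beta even though Beta lies between Epsilon and the peak Theta on the axis — preferences dip and rise again. Not single-peaked.
Faction 4 (peak Beta at position 3): ranking walks positions 3-4-2-1-5, expanding outward from the peak — single-peaked.
Faction 5 (peak Beta at position 3): ranking walks positions 3-4-5-2-1, expanding outward from the peak — single-peaked.
Faction 6: ranking walks positions 2-1-4-3-5; Theta is ranked above Beta even though Beta lies between Theta and the peak Epsilon on the axis — preferences dip and rise again. Not single-peaked.
Faction 7: ranking walks positions 5-1-2-4-3; Kappa is ranked above Theta even though Theta lies between Kappa and the peak Zeta on the axis — preferences dip and rise again. Not single-peaked.
Faction 1 violates single-peakedness, so the profile is not single-peaked on this axis.

no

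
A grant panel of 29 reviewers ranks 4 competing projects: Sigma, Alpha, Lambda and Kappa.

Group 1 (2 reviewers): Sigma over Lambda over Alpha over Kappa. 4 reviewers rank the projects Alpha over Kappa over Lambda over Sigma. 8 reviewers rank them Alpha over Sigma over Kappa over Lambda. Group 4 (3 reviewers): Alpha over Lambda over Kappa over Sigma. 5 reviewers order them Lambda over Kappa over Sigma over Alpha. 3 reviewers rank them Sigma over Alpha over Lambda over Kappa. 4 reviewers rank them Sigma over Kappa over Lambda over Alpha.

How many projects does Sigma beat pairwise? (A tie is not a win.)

Sigma against each rival (29 reviewers):
Sigma vs Alpha: Alpha wins 15–14.
Sigma vs Lambda: 2+8+3+4 = 17 for Sigma, 12 for Lambda — Sigma by 17–12.
Sigma vs Kappa: 2+8+3+4 = 17 for Sigma, 12 for Kappa — Sigma by 17–12.
Sigma beats Lambda, Kappa; loses to Alpha — 2 pairwise wins.

2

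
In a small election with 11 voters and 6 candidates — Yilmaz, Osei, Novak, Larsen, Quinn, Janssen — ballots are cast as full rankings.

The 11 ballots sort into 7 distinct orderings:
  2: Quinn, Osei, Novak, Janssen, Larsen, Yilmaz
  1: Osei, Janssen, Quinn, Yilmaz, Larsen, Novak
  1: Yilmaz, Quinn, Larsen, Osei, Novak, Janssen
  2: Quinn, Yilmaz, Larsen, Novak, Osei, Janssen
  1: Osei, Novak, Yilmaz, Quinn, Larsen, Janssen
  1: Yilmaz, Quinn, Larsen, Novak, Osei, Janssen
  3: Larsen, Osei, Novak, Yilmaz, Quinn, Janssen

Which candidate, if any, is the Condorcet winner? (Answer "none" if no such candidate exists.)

none

Head-to-head results (11 voters):
Yilmaz vs Osei: Yilmaz is ranked higher on 1+2+1 = 4 ballots, Osei on 7. Osei wins 7–4.
Yilmaz vs Novak: Yilmaz preferred on 1+1+2+1 = 5 ballots; Novak wins 6–5.
Yilmaz vs Larsen: Yilmaz preferred on 1+1+2+1+1 = 6 ballots; Yilmaz wins 6–5.
Yilmaz vs Quinn: Yilmaz preferred on 1+1+1+3 = 6 ballots; Yilmaz wins 6–5.
Yilmaz vs Janssen: Yilmaz preferred on 1+2+1+1+3 = 8 ballots; Yilmaz wins 8–3.
Osei vs Novak: 8 to 3, Osei.
Osei vs Larsen: 2+1+1 = 4 for Osei, 7 for Larsen — Larsen by 7–4.
Osei vs Quinn: 5 to 6, Quinn.
Osei vs Janssen: 11 for Osei, 0 for Janssen — Osei by 11–0.
Novak vs Larsen: 3 to 8, Larsen.
Novak vs Quinn: 4 to 7, Quinn.
Novak vs Janssen: Novak is ranked higher on 2+1+2+1+1+3 = 10 ballots, Janssen on 1. Novak wins 10–1.
Larsen vs Quinn: 3 to 8, Quinn.
Larsen vs Janssen: 1+2+1+1+3 = 8 for Larsen, 3 for Janssen — Larsen by 8–3.
Quinn vs Janssen: Quinn is ranked higher on 2+1+2+1+1+3 = 10 ballots, Janssen on 1. Quinn wins 10–1.
No candidate is unbeaten: Yilmaz loses to Osei; Osei loses to Larsen; Novak loses to Osei; Larsen loses to Yilmaz; Quinn loses to Yilmaz; Janssen loses to Yilmaz. In particular Yilmaz > Larsen > Osei > Yilmaz is a majority cycle — no Condorcet winner exists.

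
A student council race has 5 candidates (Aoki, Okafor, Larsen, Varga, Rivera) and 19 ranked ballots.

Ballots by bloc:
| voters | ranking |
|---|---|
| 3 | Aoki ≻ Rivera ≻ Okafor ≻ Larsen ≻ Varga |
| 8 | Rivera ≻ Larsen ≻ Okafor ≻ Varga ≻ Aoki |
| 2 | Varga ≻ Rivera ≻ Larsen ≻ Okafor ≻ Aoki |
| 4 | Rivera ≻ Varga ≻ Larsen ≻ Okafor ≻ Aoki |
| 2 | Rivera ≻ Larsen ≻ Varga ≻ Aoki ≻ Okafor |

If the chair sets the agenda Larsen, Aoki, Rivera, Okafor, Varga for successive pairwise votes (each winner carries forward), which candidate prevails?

Round 1: Larsen vs Aoki — 16–3, Larsen advances.
Round 2: Larsen vs Rivera — 0–19, Rivera advances.
Round 3: Rivera vs Okafor — 19–0, Rivera advances.
Round 4: Rivera vs Varga — 17–2, Rivera advances.
Rivera survives the agenda.

Rivera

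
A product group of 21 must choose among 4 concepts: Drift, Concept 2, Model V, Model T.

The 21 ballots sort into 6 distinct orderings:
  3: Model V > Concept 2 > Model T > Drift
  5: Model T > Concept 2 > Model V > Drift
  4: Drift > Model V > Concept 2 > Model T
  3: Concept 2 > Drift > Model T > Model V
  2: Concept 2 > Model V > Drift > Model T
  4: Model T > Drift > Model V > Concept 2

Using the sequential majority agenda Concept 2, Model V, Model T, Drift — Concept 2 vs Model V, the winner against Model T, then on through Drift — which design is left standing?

Model T

Round 1: Concept 2 vs Model V — 10–11, Model V advances.
Round 2: Model V vs Model T — 9–12, Model T advances.
Round 3: Model T vs Drift — 12–9, Model T advances.
The agenda winner is Model T.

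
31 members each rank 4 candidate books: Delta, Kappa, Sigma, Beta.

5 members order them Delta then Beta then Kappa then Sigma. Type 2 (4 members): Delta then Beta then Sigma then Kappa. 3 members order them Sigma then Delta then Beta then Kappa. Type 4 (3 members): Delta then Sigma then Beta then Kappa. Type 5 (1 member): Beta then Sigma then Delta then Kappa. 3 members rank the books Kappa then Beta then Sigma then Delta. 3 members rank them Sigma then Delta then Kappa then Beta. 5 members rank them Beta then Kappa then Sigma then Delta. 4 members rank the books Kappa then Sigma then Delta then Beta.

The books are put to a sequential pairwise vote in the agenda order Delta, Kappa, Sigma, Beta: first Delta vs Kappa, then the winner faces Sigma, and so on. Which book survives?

Beta

Round 1: Delta vs Kappa — 19–12, Delta advances.
Round 2: Delta vs Sigma — 12–19, Sigma advances.
Round 3: Sigma vs Beta — 13–18, Beta advances.
Beta survives the agenda.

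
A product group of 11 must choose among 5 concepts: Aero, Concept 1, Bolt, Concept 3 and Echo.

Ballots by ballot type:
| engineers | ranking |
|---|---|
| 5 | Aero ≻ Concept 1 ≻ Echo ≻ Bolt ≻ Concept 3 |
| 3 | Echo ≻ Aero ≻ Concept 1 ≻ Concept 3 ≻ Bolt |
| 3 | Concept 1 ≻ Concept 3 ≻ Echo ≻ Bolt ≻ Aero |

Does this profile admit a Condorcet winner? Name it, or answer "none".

none

Pairwise majorities:
Aero vs Concept 1: Aero wins 8–3.
Aero vs Bolt: 8 to 3, Aero.
Aero vs Concept 3: Aero, 8–3.
Aero vs Echo: Echo, 6–5.
Concept 1 vs Bolt: Concept 1 is ranked higher on 5+3+3 = 11 ballots, Bolt on 0. Concept 1 wins 11–0.
Concept 1 vs Concept 3: Concept 1, 11–0.
Concept 1 vs Echo: 8 to 3, Concept 1.
Bolt vs Concept 3: 5 for Bolt, 6 for Concept 3 — Concept 3 by 6–5.
Bolt–Echo: Echo 11–0.
Concept 3 vs Echo: Echo, 8–3.
Each design drops at least one matchup (Aero loses to Echo; Concept 1 loses to Aero; Bolt loses to Aero; Concept 3 loses to Aero; Echo loses to Concept 1); the cycle Aero beats Concept 1 beats Echo beats Aero rules out a Condorcet winner.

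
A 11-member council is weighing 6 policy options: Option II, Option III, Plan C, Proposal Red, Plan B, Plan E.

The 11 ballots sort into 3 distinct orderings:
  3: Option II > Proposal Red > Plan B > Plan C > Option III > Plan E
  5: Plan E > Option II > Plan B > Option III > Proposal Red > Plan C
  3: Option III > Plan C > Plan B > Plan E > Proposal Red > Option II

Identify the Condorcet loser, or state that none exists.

Pairwise majorities:
Option II vs Option III: Option II is ranked higher on 3+5 = 8 ballots, Option III on 3. Option II wins 8–3.
Option II vs Plan C: 8 to 3, Option II.
Option II vs Proposal Red: Option II, 8–3.
Option II vs Plan B: Option II wins 8–3.
Option II vs Plan E: Option II preferred on 3 ballots; Plan E wins 8–3.
Option III vs Plan C: Option III preferred on 5+3 = 8 ballots; Option III wins 8–3.
Option III vs Proposal Red: 5+3 = 8 for Option III, 3 for Proposal Red — Option III by 8–3.
Option III vs Plan B: Option III preferred on 3 ballots; Plan B wins 8–3.
Option III vs Plan E: Option III wins 6–5.
Plan C vs Proposal Red: Proposal Red, 8–3.
Plan C–Plan B: Plan B 8–3.
Plan C vs Plan E: Plan C wins 6–5.
Proposal Red–Plan B: Plan B 8–3.
Proposal Red vs Plan E: Plan E wins 8–3.
Plan B vs Plan E: Plan B preferred on 3+3 = 6 ballots; Plan B wins 6–5.
No option is winless: Option II beats Option III; Option III beats Plan C; Plan C beats Plan E; Proposal Red beats Plan C; Plan B beats Option III; Plan E beats Option II. There is no Condorcet loser.

none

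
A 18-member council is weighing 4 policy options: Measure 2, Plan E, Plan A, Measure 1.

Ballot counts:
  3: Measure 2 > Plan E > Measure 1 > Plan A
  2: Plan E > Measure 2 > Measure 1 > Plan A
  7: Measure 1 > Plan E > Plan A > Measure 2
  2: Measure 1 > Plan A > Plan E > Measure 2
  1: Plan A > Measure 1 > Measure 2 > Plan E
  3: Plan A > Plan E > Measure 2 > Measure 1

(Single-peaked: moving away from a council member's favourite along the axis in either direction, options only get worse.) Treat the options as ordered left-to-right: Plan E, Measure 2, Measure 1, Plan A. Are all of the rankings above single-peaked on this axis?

no

Axis positions: Plan E=1, Measure 2=2, Measure 1=3, Plan A=4.
Type 1 (peak Measure 2 at position 2): ranking walks positions 2-1-3-4, expanding outward from the peak — single-peaked.
Type 2 (peak Plan E at position 1): ranking walks positions 1-2-3-4, expanding outward from the peak — single-peaked.
Type 3: ranking walks positions 3-1-4-2; Plan E is ranked above Measure 2 even though Measure 2 lies between Plan E and the peak Measure 1 on the axis — preferences dip and rise again. Not single-peaked.
Type 4: ranking walks positions 3-4-1-2; Plan E is ranked above Measure 2 even though Measure 2 lies between Plan E and the peak Measure 1 on the axis — preferences dip and rise again. Not single-peaked.
Type 5 (peak Plan A at position 4): ranking walks positions 4-3-2-1, expanding outward from the peak — single-peaked.
Type 6: ranking walks positions 4-1-2-3; Plan E is ranked above Measure 1 even though Measure 1 lies between Plan E and the peak Plan A on the axis — preferences dip and rise again. Not single-peaked.
Type 3 violates single-peakedness, so the profile is not single-peaked on this axis.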